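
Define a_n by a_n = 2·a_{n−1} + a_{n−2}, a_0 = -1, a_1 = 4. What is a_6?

With companion matrix A = [[2, 1], [1, 0]], [a_n, a_{n−1}]ᵀ = A·[a_{n−1}, a_{n−2}]ᵀ, so [a_6, a_5]ᵀ = A⁵·[a_1, a_0]ᵀ.
A⁵ = [[70, 29], [29, 12]], giving [a_6, a_5]ᵀ = [[251], [104]].

251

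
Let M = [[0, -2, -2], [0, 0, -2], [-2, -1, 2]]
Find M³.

[[0, -8, -12], [8, -4, -20], [-20, -2, 24]]

M² = [[4, 2, 0], [4, 2, -4], [-4, 2, 10]]
M³ = [[0, -8, -12], [8, -4, -20], [-20, -2, 24]]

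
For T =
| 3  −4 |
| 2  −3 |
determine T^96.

[[1, 0], [0, 1]]

T² = I (check: tr T = 0 and det T = −1), so T^96 = I since 96 is even.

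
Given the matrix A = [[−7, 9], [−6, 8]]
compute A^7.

tr A = 1 and det A = −2, so the characteristic polynomial is λ² − (1)λ + (−2) with roots −1 and 2.
Eigenvectors give P = [[3, 1], [2, 1]] with P⁻¹ = [[1, −1], [−2, 3]], and A = P·diag(−1, 2)·P⁻¹.
Then A^7 = P·diag(−1, 128)·P⁻¹ = [[−3, 128], [−2, 128]] · [[1, −1], [−2, 3]] = [[−259, 387], [−258, 386]].

[[−259, 387], [−258, 386]]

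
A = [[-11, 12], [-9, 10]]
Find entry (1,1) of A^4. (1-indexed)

61

tr A = -1 and det A = -2, so the characteristic polynomial is λ² − (-1)λ + (-2) with roots -2 and 1.
Eigenvectors give P = [[4, 1], [3, 1]] with P⁻¹ = [[1, -1], [-3, 4]], and A = P·diag(-2, 1)·P⁻¹.
Then A^4 = P·diag(16, 1)·P⁻¹ = [[64, 1], [48, 1]] · [[1, -1], [-3, 4]] = [[61, -60], [45, -44]].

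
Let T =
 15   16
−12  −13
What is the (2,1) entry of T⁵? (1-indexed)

tr T = 2 and det T = −3, so the characteristic polynomial is λ² − (2)λ + (−3) with roots 3 and −1.
Eigenvectors give P = [[4, −1], [−3, 1]] with P⁻¹ = [[1, 1], [3, 4]], and T = P·diag(3, −1)·P⁻¹.
Then T⁵ = P·diag(243, −1)·P⁻¹ = [[972, 1], [−729, −1]] · [[1, 1], [3, 4]] = [[975, 976], [−732, −733]].

−732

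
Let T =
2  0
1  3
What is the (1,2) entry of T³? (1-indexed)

tr T = 5 and det T = 6, so the characteristic polynomial is λ² − (5)λ + (6) with roots 3 and 2.
Eigenvectors give P = [[0, -1], [1, 1]] with P⁻¹ = [[1, 1], [-1, 0]], and T = P·diag(3, 2)·P⁻¹.
Then T³ = P·diag(27, 8)·P⁻¹ = [[0, -8], [27, 8]] · [[1, 1], [-1, 0]] = [[8, 0], [19, 27]].

0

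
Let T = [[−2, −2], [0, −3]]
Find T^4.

T^2 = [[4, 10], [0, 9]]
T^3 = [[−8, −38], [0, −27]]
T^4 = [[16, 130], [0, 81]]

[[16, 130], [0, 81]]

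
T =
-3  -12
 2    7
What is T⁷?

[[-4371, -13116], [2186, 6559]]

tr T = 4 and det T = 3, so the characteristic polynomial is λ² − (4)λ + (3) with roots 3 and 1.
Eigenvectors give P = [[-2, 3], [1, -1]] with P⁻¹ = [[1, 3], [1, 2]], and T = P·diag(3, 1)·P⁻¹.
Then T⁷ = P·diag(2187, 1)·P⁻¹ = [[-4374, 3], [2187, -1]] · [[1, 3], [1, 2]] = [[-4371, -13116], [2186, 6559]].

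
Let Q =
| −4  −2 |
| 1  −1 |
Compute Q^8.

[[12866, 12610], [−6305, −6049]]

tr Q = −5 and det Q = 6, so the characteristic polynomial is λ² − (−5)λ + (6) with roots −2 and −3.
Eigenvectors give P = [[1, 2], [−1, −1]] with P⁻¹ = [[−1, −2], [1, 1]], and Q = P·diag(−2, −3)·P⁻¹.
Then Q^8 = P·diag(256, 6561)·P⁻¹ = [[256, 13122], [−256, −6561]] · [[−1, −2], [1, 1]] = [[12866, 12610], [−6305, −6049]].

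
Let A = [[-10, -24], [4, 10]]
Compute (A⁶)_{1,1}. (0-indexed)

64

tr A = 0 and det A = -4, so the characteristic polynomial is λ² − (0)λ + (-4) with roots 2 and -2.
Eigenvectors give P = [[-2, -3], [1, 1]] with P⁻¹ = [[1, 3], [-1, -2]], and A = P·diag(2, -2)·P⁻¹.
Then A⁶ = P·diag(64, 64)·P⁻¹ = [[-128, -192], [64, 64]] · [[1, 3], [-1, -2]] = [[64, 0], [0, 64]].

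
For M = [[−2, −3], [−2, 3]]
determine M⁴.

M² = [[10, −3], [−2, 15]]
M³ = [[−14, −39], [−26, 51]]
M⁴ = [[106, −75], [−50, 231]]

[[106, −75], [−50, 231]]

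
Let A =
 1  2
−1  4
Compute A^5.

[[−179, 422], [−211, 454]]

tr A = 5 and det A = 6, so the characteristic polynomial is λ² − (5)λ + (6) with roots 3 and 2.
Eigenvectors give P = [[1, 2], [1, 1]] with P⁻¹ = [[−1, 2], [1, −1]], and A = P·diag(3, 2)·P⁻¹.
Then A^5 = P·diag(243, 32)·P⁻¹ = [[243, 64], [243, 32]] · [[−1, 2], [1, −1]] = [[−179, 422], [−211, 454]].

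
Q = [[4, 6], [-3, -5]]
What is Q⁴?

[[-14, -30], [15, 31]]

tr Q = -1 and det Q = -2, so the characteristic polynomial is λ² − (-1)λ + (-2) with roots 1 and -2.
Eigenvectors give P = [[2, 1], [-1, -1]] with P⁻¹ = [[1, 1], [-1, -2]], and Q = P·diag(1, -2)·P⁻¹.
Then Q⁴ = P·diag(1, 16)·P⁻¹ = [[2, 16], [-1, -16]] · [[1, 1], [-1, -2]] = [[-14, -30], [15, 31]].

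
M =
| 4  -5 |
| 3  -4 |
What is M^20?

[[1, 0], [0, 1]]

M² = I (check: tr M = 0 and det M = -1), so M^20 = I since 20 is even.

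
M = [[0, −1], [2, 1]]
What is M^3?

M^2 = [[−2, −1], [2, −1]]
M^3 = [[−2, 1], [−2, −3]]

[[−2, 1], [−2, −3]]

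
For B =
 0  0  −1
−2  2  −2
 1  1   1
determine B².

[[−1, −1, −1], [−6, 2, −4], [−1, 3, −2]]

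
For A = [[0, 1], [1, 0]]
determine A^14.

[[1, 0], [0, 1]]

A² = I (check: tr A = 0 and det A = −1), so A^14 = I since 14 is even.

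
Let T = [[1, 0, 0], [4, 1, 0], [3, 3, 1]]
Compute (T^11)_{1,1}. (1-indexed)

1

T = I + N where N = [[0, 0, 0], [4, 0, 0], [3, 3, 0]] is strictly lower-triangular, so N^3 = 0.
(I + N)^11 = I + 11·N + 55·N^2 = [[1, 0, 0], [44, 1, 0], [693, 33, 1]].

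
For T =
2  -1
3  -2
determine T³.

[[2, -1], [3, -2]]

T² = I (check: tr T = 0 and det T = -1), so T³ = T since 3 is odd.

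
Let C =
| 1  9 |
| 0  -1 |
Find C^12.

C² = I (check: tr C = 0 and det C = -1), so C^12 = I since 12 is even.

[[1, 0], [0, 1]]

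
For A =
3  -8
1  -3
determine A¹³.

[[3, -8], [1, -3]]

A² = I (check: tr A = 0 and det A = -1), so A¹³ = A since 13 is odd.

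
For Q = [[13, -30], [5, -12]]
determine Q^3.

tr Q = 1 and det Q = -6, so the characteristic polynomial is λ² − (1)λ + (-6) with roots -2 and 3.
Eigenvectors give P = [[2, -3], [1, -1]] with P⁻¹ = [[-1, 3], [-1, 2]], and Q = P·diag(-2, 3)·P⁻¹.
Then Q^3 = P·diag(-8, 27)·P⁻¹ = [[-16, -81], [-8, -27]] · [[-1, 3], [-1, 2]] = [[97, -210], [35, -78]].

[[97, -210], [35, -78]]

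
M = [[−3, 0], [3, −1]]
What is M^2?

[[9, 0], [−12, 1]]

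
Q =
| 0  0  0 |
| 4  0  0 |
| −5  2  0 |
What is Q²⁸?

[[0, 0, 0], [0, 0, 0], [0, 0, 0]]

Q is strictly triangular, hence nilpotent: Q³ = 0, so Q²⁸ = 0.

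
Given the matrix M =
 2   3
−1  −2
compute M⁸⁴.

M² = I (check: tr M = 0 and det M = −1), so M⁸⁴ = I since 84 is even.

[[1, 0], [0, 1]]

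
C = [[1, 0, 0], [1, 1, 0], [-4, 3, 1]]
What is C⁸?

C = I + N where N = [[0, 0, 0], [1, 0, 0], [-4, 3, 0]] is strictly lower-triangular, so N³ = 0.
(I + N)⁸ = I + 8·N + 28·N² = [[1, 0, 0], [8, 1, 0], [52, 24, 1]].

[[1, 0, 0], [8, 1, 0], [52, 24, 1]]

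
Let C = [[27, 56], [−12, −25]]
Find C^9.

tr C = 2 and det C = −3, so the characteristic polynomial is λ² − (2)λ + (−3) with roots 3 and −1.
Eigenvectors give P = [[−7, −2], [3, 1]] with P⁻¹ = [[−1, −2], [3, 7]], and C = P·diag(3, −1)·P⁻¹.
Then C^9 = P·diag(19683, −1)·P⁻¹ = [[−137781, 2], [59049, −1]] · [[−1, −2], [3, 7]] = [[137787, 275576], [−59052, −118105]].

[[137787, 275576], [−59052, −118105]]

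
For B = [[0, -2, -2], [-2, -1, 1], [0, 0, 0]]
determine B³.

[[-4, -10, -6], [-10, -9, 1], [0, 0, 0]]

B² = [[4, 2, -2], [2, 5, 3], [0, 0, 0]]
B³ = [[-4, -10, -6], [-10, -9, 1], [0, 0, 0]]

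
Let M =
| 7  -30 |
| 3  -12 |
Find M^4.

[[-569, 1950], [-195, 666]]

tr M = -5 and det M = 6, so the characteristic polynomial is λ² − (-5)λ + (6) with roots -3 and -2.
Eigenvectors give P = [[3, 10], [1, 3]] with P⁻¹ = [[-3, 10], [1, -3]], and M = P·diag(-3, -2)·P⁻¹.
Then M^4 = P·diag(81, 16)·P⁻¹ = [[243, 160], [81, 48]] · [[-3, 10], [1, -3]] = [[-569, 1950], [-195, 666]].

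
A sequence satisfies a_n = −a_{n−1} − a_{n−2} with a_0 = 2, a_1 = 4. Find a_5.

−6

With companion matrix T = [[−1, −1], [1, 0]], [a_n, a_{n−1}]ᵀ = T·[a_{n−1}, a_{n−2}]ᵀ, so [a_5, a_4]ᵀ = T^4·[a_1, a_0]ᵀ.
T^4 = [[−1, −1], [1, 0]], giving [a_5, a_4]ᵀ = [[−6], [4]].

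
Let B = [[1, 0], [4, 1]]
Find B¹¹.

[[1, 0], [44, 1]]

B = I + N where N = [[0, 0], [4, 0]] is strictly lower-triangular, so N² = 0.
(I + N)¹¹ = I + 11·N = [[1, 0], [44, 1]].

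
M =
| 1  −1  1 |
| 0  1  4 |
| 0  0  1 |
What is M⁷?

M = I + N where N = [[0, −1, 1], [0, 0, 4], [0, 0, 0]] is strictly upper-triangular, so N³ = 0.
(I + N)⁷ = I + 7·N + 21·N² = [[1, −7, −77], [0, 1, 28], [0, 0, 1]].

[[1, −7, −77], [0, 1, 28], [0, 0, 1]]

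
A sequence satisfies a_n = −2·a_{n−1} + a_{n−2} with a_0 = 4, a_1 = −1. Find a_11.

−15253

With companion matrix M = [[−2, 1], [1, 0]], [a_n, a_{n−1}]ᵀ = M·[a_{n−1}, a_{n−2}]ᵀ, so [a_11, a_10]ᵀ = M^10·[a_1, a_0]ᵀ.
M^10 = [[5741, −2378], [−2378, 985]], giving [a_11, a_10]ᵀ = [[−15253], [6318]].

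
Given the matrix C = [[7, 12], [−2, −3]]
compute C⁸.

[[19681, 39360], [−6560, −13119]]

tr C = 4 and det C = 3, so the characteristic polynomial is λ² − (4)λ + (3) with roots 1 and 3.
Eigenvectors give P = [[−2, −3], [1, 1]] with P⁻¹ = [[1, 3], [−1, −2]], and C = P·diag(1, 3)·P⁻¹.
Then C⁸ = P·diag(1, 6561)·P⁻¹ = [[−2, −19683], [1, 6561]] · [[1, 3], [−1, −2]] = [[19681, 39360], [−6560, −13119]].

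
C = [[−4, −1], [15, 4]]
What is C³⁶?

[[1, 0], [0, 1]]

C² = I (check: tr C = 0 and det C = −1), so C³⁶ = I since 36 is even.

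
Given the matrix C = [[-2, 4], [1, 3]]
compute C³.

[[-12, 44], [11, 43]]

C² = [[8, 4], [1, 13]]
C³ = [[-12, 44], [11, 43]]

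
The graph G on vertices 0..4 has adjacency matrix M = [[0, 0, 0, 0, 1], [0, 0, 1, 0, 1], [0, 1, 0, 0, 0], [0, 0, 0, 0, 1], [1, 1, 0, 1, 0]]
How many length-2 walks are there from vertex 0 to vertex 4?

The number of length-2 walks from vertex 0 to vertex 4 is entry (0,4) of M², where M is the adjacency matrix.
M² = [[1, 1, 0, 1, 0], [1, 2, 0, 1, 0], [0, 0, 1, 0, 1], [1, 1, 0, 1, 0], [0, 0, 1, 0, 3]]

0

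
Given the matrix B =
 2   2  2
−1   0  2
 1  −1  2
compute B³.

B² = [[4, 2, 12], [0, −4, 2], [5, 0, 4]]
B³ = [[18, −4, 36], [6, −2, −4], [14, 6, 18]]

[[18, −4, 36], [6, −2, −4], [14, 6, 18]]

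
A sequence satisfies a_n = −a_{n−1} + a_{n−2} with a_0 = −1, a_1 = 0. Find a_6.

With companion matrix B = [[−1, 1], [1, 0]], [a_n, a_{n−1}]ᵀ = B·[a_{n−1}, a_{n−2}]ᵀ, so [a_6, a_5]ᵀ = B⁵·[a_1, a_0]ᵀ.
B⁵ = [[−8, 5], [5, −3]], giving [a_6, a_5]ᵀ = [[−5], [3]].

−5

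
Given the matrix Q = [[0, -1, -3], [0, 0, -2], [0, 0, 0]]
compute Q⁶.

Q is strictly triangular, hence nilpotent: Q³ = 0, so Q⁶ = 0.

[[0, 0, 0], [0, 0, 0], [0, 0, 0]]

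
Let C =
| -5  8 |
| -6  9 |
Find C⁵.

tr C = 4 and det C = 3, so the characteristic polynomial is λ² − (4)λ + (3) with roots 3 and 1.
Eigenvectors give P = [[-1, -4], [-1, -3]] with P⁻¹ = [[3, -4], [-1, 1]], and C = P·diag(3, 1)·P⁻¹.
Then C⁵ = P·diag(243, 1)·P⁻¹ = [[-243, -4], [-243, -3]] · [[3, -4], [-1, 1]] = [[-725, 968], [-726, 969]].

[[-725, 968], [-726, 969]]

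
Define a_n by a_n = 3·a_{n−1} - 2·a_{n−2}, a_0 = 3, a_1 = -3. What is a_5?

-183

With companion matrix Q = [[3, -2], [1, 0]], [a_n, a_{n−1}]ᵀ = Q·[a_{n−1}, a_{n−2}]ᵀ, so [a_5, a_4]ᵀ = Q⁴·[a_1, a_0]ᵀ.
Q⁴ = [[31, -30], [15, -14]], giving [a_5, a_4]ᵀ = [[-183], [-87]].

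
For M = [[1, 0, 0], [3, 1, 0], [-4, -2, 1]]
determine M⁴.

M = I + N where N = [[0, 0, 0], [3, 0, 0], [-4, -2, 0]] is strictly lower-triangular, so N³ = 0.
(I + N)⁴ = I + 4·N + 6·N² = [[1, 0, 0], [12, 1, 0], [-52, -8, 1]].

[[1, 0, 0], [12, 1, 0], [-52, -8, 1]]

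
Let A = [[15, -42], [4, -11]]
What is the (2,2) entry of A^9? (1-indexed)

tr A = 4 and det A = 3, so the characteristic polynomial is λ² − (4)λ + (3) with roots 1 and 3.
Eigenvectors give P = [[3, 7], [1, 2]] with P⁻¹ = [[-2, 7], [1, -3]], and A = P·diag(1, 3)·P⁻¹.
Then A^9 = P·diag(1, 19683)·P⁻¹ = [[3, 137781], [1, 39366]] · [[-2, 7], [1, -3]] = [[137775, -413322], [39364, -118091]].

-118091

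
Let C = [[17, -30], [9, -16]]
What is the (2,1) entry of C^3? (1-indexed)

tr C = 1 and det C = -2, so the characteristic polynomial is λ² − (1)λ + (-2) with roots -1 and 2.
Eigenvectors give P = [[-5, 2], [-3, 1]] with P⁻¹ = [[1, -2], [3, -5]], and C = P·diag(-1, 2)·P⁻¹.
Then C^3 = P·diag(-1, 8)·P⁻¹ = [[5, 16], [3, 8]] · [[1, -2], [3, -5]] = [[53, -90], [27, -46]].

27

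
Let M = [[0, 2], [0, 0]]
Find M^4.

[[0, 0], [0, 0]]

M is strictly triangular, hence nilpotent: M^2 = 0, so M^4 = 0.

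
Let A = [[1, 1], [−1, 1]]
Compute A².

[[0, 2], [−2, 0]]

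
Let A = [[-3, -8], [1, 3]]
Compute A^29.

[[-3, -8], [1, 3]]

A² = I (check: tr A = 0 and det A = -1), so A^29 = A since 29 is odd.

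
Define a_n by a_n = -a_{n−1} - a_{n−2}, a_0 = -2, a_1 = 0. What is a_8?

With companion matrix Q = [[-1, -1], [1, 0]], [a_n, a_{n−1}]ᵀ = Q·[a_{n−1}, a_{n−2}]ᵀ, so [a_8, a_7]ᵀ = Q^7·[a_1, a_0]ᵀ.
Q^7 = [[-1, -1], [1, 0]], giving [a_8, a_7]ᵀ = [[2], [0]].

2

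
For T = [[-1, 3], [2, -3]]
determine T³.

[[-31, 57], [38, -69]]

T² = [[7, -12], [-8, 15]]
T³ = [[-31, 57], [38, -69]]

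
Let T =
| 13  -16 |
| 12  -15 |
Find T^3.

tr T = -2 and det T = -3, so the characteristic polynomial is λ² − (-2)λ + (-3) with roots -3 and 1.
Eigenvectors give P = [[1, -4], [1, -3]] with P⁻¹ = [[-3, 4], [-1, 1]], and T = P·diag(-3, 1)·P⁻¹.
Then T^3 = P·diag(-27, 1)·P⁻¹ = [[-27, -4], [-27, -3]] · [[-3, 4], [-1, 1]] = [[85, -112], [84, -111]].

[[85, -112], [84, -111]]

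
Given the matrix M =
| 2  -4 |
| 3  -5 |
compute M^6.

[[-188, 252], [-189, 253]]

tr M = -3 and det M = 2, so the characteristic polynomial is λ² − (-3)λ + (2) with roots -1 and -2.
Eigenvectors give P = [[4, 1], [3, 1]] with P⁻¹ = [[1, -1], [-3, 4]], and M = P·diag(-1, -2)·P⁻¹.
Then M^6 = P·diag(1, 64)·P⁻¹ = [[4, 64], [3, 64]] · [[1, -1], [-3, 4]] = [[-188, 252], [-189, 253]].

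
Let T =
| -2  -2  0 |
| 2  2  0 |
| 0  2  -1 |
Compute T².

[[0, 0, 0], [0, 0, 0], [4, 2, 1]]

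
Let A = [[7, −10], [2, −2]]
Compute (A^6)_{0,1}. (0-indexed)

−6650

tr A = 5 and det A = 6, so the characteristic polynomial is λ² − (5)λ + (6) with roots 3 and 2.
Eigenvectors give P = [[5, 2], [2, 1]] with P⁻¹ = [[1, −2], [−2, 5]], and A = P·diag(3, 2)·P⁻¹.
Then A^6 = P·diag(729, 64)·P⁻¹ = [[3645, 128], [1458, 64]] · [[1, −2], [−2, 5]] = [[3389, −6650], [1330, −2596]].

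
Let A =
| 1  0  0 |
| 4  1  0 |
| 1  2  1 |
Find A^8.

[[1, 0, 0], [32, 1, 0], [232, 16, 1]]

A = I + N where N = [[0, 0, 0], [4, 0, 0], [1, 2, 0]] is strictly lower-triangular, so N^3 = 0.
(I + N)^8 = I + 8·N + 28·N^2 = [[1, 0, 0], [32, 1, 0], [232, 16, 1]].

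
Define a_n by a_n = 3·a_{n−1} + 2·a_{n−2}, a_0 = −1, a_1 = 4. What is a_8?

With companion matrix A = [[3, 2], [1, 0]], [a_n, a_{n−1}]ᵀ = A·[a_{n−1}, a_{n−2}]ᵀ, so [a_8, a_7]ᵀ = A^7·[a_1, a_0]ᵀ.
A^7 = [[6279, 3526], [1763, 990]], giving [a_8, a_7]ᵀ = [[21590], [6062]].

21590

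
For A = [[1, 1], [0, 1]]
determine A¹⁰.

[[1, 10], [0, 1]]

A = I + N where N = [[0, 1], [0, 0]] is strictly upper-triangular, so N² = 0.
(I + N)¹⁰ = I + 10·N = [[1, 10], [0, 1]].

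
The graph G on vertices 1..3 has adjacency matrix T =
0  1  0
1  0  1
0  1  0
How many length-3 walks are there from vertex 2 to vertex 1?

The number of length-3 walks from vertex 2 to vertex 1 is entry (2,1) of T^3, where T is the adjacency matrix.
T^2 = [[1, 0, 1], [0, 2, 0], [1, 0, 1]]
T^3 = [[0, 2, 0], [2, 0, 2], [0, 2, 0]]

2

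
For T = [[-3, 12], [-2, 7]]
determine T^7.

[[-4371, 13116], [-2186, 6559]]

tr T = 4 and det T = 3, so the characteristic polynomial is λ² − (4)λ + (3) with roots 3 and 1.
Eigenvectors give P = [[-2, 3], [-1, 1]] with P⁻¹ = [[1, -3], [1, -2]], and T = P·diag(3, 1)·P⁻¹.
Then T^7 = P·diag(2187, 1)·P⁻¹ = [[-4374, 3], [-2187, 1]] · [[1, -3], [1, -2]] = [[-4371, 13116], [-2186, 6559]].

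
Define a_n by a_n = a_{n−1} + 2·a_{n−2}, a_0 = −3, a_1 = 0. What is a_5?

With companion matrix M = [[1, 2], [1, 0]], [a_n, a_{n−1}]ᵀ = M·[a_{n−1}, a_{n−2}]ᵀ, so [a_5, a_4]ᵀ = M^4·[a_1, a_0]ᵀ.
M^4 = [[11, 10], [5, 6]], giving [a_5, a_4]ᵀ = [[−30], [−18]].

−30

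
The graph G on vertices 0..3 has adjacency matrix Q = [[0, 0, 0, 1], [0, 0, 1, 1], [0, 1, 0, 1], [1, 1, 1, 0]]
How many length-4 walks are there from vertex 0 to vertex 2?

4

The number of length-4 walks from vertex 0 to vertex 2 is entry (0,2) of Q⁴, where Q is the adjacency matrix.
Q² = [[1, 1, 1, 0], [1, 2, 1, 1], [1, 1, 2, 1], [0, 1, 1, 3]]
Q³ = [[0, 1, 1, 3], [1, 2, 3, 4], [1, 3, 2, 4], [3, 4, 4, 2]]
Q⁴ = [[3, 4, 4, 2], [4, 7, 6, 6], [4, 6, 7, 6], [2, 6, 6, 11]]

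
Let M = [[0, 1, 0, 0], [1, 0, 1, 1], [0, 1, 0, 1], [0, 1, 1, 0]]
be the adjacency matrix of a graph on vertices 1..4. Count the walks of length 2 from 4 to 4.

2

The number of length-2 walks from vertex 4 to vertex 4 is entry (4,4) of M², where M is the adjacency matrix.
M² = [[1, 0, 1, 1], [0, 3, 1, 1], [1, 1, 2, 1], [1, 1, 1, 2]]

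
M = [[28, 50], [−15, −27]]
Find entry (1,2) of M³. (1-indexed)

tr M = 1 and det M = −6, so the characteristic polynomial is λ² − (1)λ + (−6) with roots −2 and 3.
Eigenvectors give P = [[−5, 2], [3, −1]] with P⁻¹ = [[1, 2], [3, 5]], and M = P·diag(−2, 3)·P⁻¹.
Then M³ = P·diag(−8, 27)·P⁻¹ = [[40, 54], [−24, −27]] · [[1, 2], [3, 5]] = [[202, 350], [−105, −183]].

350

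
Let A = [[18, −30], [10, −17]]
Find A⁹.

[[80268, −121170], [40390, −61097]]

tr A = 1 and det A = −6, so the characteristic polynomial is λ² − (1)λ + (−6) with roots 3 and −2.
Eigenvectors give P = [[−2, 3], [−1, 2]] with P⁻¹ = [[−2, 3], [−1, 2]], and A = P·diag(3, −2)·P⁻¹.
Then A⁹ = P·diag(19683, −512)·P⁻¹ = [[−39366, −1536], [−19683, −1024]] · [[−2, 3], [−1, 2]] = [[80268, −121170], [40390, −61097]].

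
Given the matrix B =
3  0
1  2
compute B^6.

tr B = 5 and det B = 6, so the characteristic polynomial is λ² − (5)λ + (6) with roots 3 and 2.
Eigenvectors give P = [[1, 0], [1, -1]] with P⁻¹ = [[1, 0], [1, -1]], and B = P·diag(3, 2)·P⁻¹.
Then B^6 = P·diag(729, 64)·P⁻¹ = [[729, 0], [729, -64]] · [[1, 0], [1, -1]] = [[729, 0], [665, 64]].

[[729, 0], [665, 64]]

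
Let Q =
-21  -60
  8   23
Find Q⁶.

[[-3639, -10920], [1456, 4369]]

tr Q = 2 and det Q = -3, so the characteristic polynomial is λ² − (2)λ + (-3) with roots -1 and 3.
Eigenvectors give P = [[3, -5], [-1, 2]] with P⁻¹ = [[2, 5], [1, 3]], and Q = P·diag(-1, 3)·P⁻¹.
Then Q⁶ = P·diag(1, 729)·P⁻¹ = [[3, -3645], [-1, 1458]] · [[2, 5], [1, 3]] = [[-3639, -10920], [1456, 4369]].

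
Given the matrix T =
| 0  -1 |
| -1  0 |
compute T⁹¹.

[[0, -1], [-1, 0]]

T² = I (check: tr T = 0 and det T = -1), so T⁹¹ = T since 91 is odd.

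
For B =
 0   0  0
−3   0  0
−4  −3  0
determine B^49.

[[0, 0, 0], [0, 0, 0], [0, 0, 0]]

B is strictly triangular, hence nilpotent: B^3 = 0, so B^49 = 0.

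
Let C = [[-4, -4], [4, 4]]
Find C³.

C² = [[0, 0], [0, 0]]
C³ = [[0, 0], [0, 0]]

[[0, 0], [0, 0]]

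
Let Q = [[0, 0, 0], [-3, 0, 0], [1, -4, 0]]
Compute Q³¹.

Q is strictly triangular, hence nilpotent: Q³ = 0, so Q³¹ = 0.

[[0, 0, 0], [0, 0, 0], [0, 0, 0]]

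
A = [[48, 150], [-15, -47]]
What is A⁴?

tr A = 1 and det A = -6, so the characteristic polynomial is λ² − (1)λ + (-6) with roots -2 and 3.
Eigenvectors give P = [[-3, 10], [1, -3]] with P⁻¹ = [[3, 10], [1, 3]], and A = P·diag(-2, 3)·P⁻¹.
Then A⁴ = P·diag(16, 81)·P⁻¹ = [[-48, 810], [16, -243]] · [[3, 10], [1, 3]] = [[666, 1950], [-195, -569]].

[[666, 1950], [-195, -569]]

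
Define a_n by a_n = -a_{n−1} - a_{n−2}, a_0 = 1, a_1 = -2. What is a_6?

With companion matrix M = [[-1, -1], [1, 0]], [a_n, a_{n−1}]ᵀ = M·[a_{n−1}, a_{n−2}]ᵀ, so [a_6, a_5]ᵀ = M⁵·[a_1, a_0]ᵀ.
M⁵ = [[0, 1], [-1, -1]], giving [a_6, a_5]ᵀ = [[1], [1]].

1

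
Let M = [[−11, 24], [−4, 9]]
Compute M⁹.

[[−59051, 118104], [−19684, 39369]]

tr M = −2 and det M = −3, so the characteristic polynomial is λ² − (−2)λ + (−3) with roots −3 and 1.
Eigenvectors give P = [[3, 2], [1, 1]] with P⁻¹ = [[1, −2], [−1, 3]], and M = P·diag(−3, 1)·P⁻¹.
Then M⁹ = P·diag(−19683, 1)·P⁻¹ = [[−59049, 2], [−19683, 1]] · [[1, −2], [−1, 3]] = [[−59051, 118104], [−19684, 39369]].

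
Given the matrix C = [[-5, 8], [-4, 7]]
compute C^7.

[[-2189, 4376], [-2188, 4375]]

tr C = 2 and det C = -3, so the characteristic polynomial is λ² − (2)λ + (-3) with roots -1 and 3.
Eigenvectors give P = [[2, -1], [1, -1]] with P⁻¹ = [[1, -1], [1, -2]], and C = P·diag(-1, 3)·P⁻¹.
Then C^7 = P·diag(-1, 2187)·P⁻¹ = [[-2, -2187], [-1, -2187]] · [[1, -1], [1, -2]] = [[-2189, 4376], [-2188, 4375]].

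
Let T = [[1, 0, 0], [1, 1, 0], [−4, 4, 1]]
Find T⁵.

T = I + N where N = [[0, 0, 0], [1, 0, 0], [−4, 4, 0]] is strictly lower-triangular, so N³ = 0.
(I + N)⁵ = I + 5·N + 10·N² = [[1, 0, 0], [5, 1, 0], [20, 20, 1]].

[[1, 0, 0], [5, 1, 0], [20, 20, 1]]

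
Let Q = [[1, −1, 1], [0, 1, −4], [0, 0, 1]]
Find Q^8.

[[1, −8, 120], [0, 1, −32], [0, 0, 1]]

Q = I + N where N = [[0, −1, 1], [0, 0, −4], [0, 0, 0]] is strictly upper-triangular, so N^3 = 0.
(I + N)^8 = I + 8·N + 28·N^2 = [[1, −8, 120], [0, 1, −32], [0, 0, 1]].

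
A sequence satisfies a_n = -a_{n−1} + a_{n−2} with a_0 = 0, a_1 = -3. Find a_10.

165

With companion matrix M = [[-1, 1], [1, 0]], [a_n, a_{n−1}]ᵀ = M·[a_{n−1}, a_{n−2}]ᵀ, so [a_10, a_9]ᵀ = M⁹·[a_1, a_0]ᵀ.
M⁹ = [[-55, 34], [34, -21]], giving [a_10, a_9]ᵀ = [[165], [-102]].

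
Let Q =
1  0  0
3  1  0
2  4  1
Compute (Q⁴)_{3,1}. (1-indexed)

Q = I + N where N = [[0, 0, 0], [3, 0, 0], [2, 4, 0]] is strictly lower-triangular, so N³ = 0.
(I + N)⁴ = I + 4·N + 6·N² = [[1, 0, 0], [12, 1, 0], [80, 16, 1]].

80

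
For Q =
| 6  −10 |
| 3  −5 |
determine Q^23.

[[6, −10], [3, −5]]

Q² = Q (a projection; rank 1, trace 1), so Q^23 = Q.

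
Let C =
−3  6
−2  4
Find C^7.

[[−3, 6], [−2, 4]]

C² = C (a projection; rank 1, trace 1), so C^7 = C.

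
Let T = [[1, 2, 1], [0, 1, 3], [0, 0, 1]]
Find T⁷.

[[1, 14, 133], [0, 1, 21], [0, 0, 1]]

T = I + N where N = [[0, 2, 1], [0, 0, 3], [0, 0, 0]] is strictly upper-triangular, so N³ = 0.
(I + N)⁷ = I + 7·N + 21·N² = [[1, 14, 133], [0, 1, 21], [0, 0, 1]].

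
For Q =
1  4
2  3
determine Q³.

[[41, 84], [42, 83]]

Q² = [[9, 16], [8, 17]]
Q³ = [[41, 84], [42, 83]]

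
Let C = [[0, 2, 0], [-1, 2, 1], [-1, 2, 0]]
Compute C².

[[-2, 4, 2], [-3, 4, 2], [-2, 2, 2]]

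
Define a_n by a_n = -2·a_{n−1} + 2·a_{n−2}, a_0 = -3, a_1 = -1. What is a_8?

With companion matrix T = [[-2, 2], [1, 0]], [a_n, a_{n−1}]ᵀ = T·[a_{n−1}, a_{n−2}]ᵀ, so [a_8, a_7]ᵀ = T⁷·[a_1, a_0]ᵀ.
T⁷ = [[-896, 656], [328, -240]], giving [a_8, a_7]ᵀ = [[-1072], [392]].

-1072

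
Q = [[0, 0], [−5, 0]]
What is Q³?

Q is strictly triangular, hence nilpotent: Q² = 0, so Q³ = 0.

[[0, 0], [0, 0]]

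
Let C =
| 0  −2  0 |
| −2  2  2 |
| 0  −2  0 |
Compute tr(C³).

8

C² = [[4, −4, −4], [−4, 4, 4], [4, −4, −4]]
C³ = [[8, −8, −8], [−8, 8, 8], [8, −8, −8]]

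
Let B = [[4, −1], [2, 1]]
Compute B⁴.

tr B = 5 and det B = 6, so the characteristic polynomial is λ² − (5)λ + (6) with roots 2 and 3.
Eigenvectors give P = [[−1, −1], [−2, −1]] with P⁻¹ = [[1, −1], [−2, 1]], and B = P·diag(2, 3)·P⁻¹.
Then B⁴ = P·diag(16, 81)·P⁻¹ = [[−16, −81], [−32, −81]] · [[1, −1], [−2, 1]] = [[146, −65], [130, −49]].

[[146, −65], [130, −49]]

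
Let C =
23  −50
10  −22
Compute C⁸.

tr C = 1 and det C = −6, so the characteristic polynomial is λ² − (1)λ + (−6) with roots −2 and 3.
Eigenvectors give P = [[2, 5], [1, 2]] with P⁻¹ = [[−2, 5], [1, −2]], and C = P·diag(−2, 3)·P⁻¹.
Then C⁸ = P·diag(256, 6561)·P⁻¹ = [[512, 32805], [256, 13122]] · [[−2, 5], [1, −2]] = [[31781, −63050], [12610, −24964]].

[[31781, −63050], [12610, −24964]]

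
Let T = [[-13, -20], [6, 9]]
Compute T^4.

tr T = -4 and det T = 3, so the characteristic polynomial is λ² − (-4)λ + (3) with roots -3 and -1.
Eigenvectors give P = [[-2, 5], [1, -3]] with P⁻¹ = [[-3, -5], [-1, -2]], and T = P·diag(-3, -1)·P⁻¹.
Then T^4 = P·diag(81, 1)·P⁻¹ = [[-162, 5], [81, -3]] · [[-3, -5], [-1, -2]] = [[481, 800], [-240, -399]].

[[481, 800], [-240, -399]]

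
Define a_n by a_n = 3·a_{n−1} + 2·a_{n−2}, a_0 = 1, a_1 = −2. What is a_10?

With companion matrix C = [[3, 2], [1, 0]], [a_n, a_{n−1}]ᵀ = C·[a_{n−1}, a_{n−2}]ᵀ, so [a_10, a_9]ᵀ = C⁹·[a_1, a_0]ᵀ.
C⁹ = [[79647, 44726], [22363, 12558]], giving [a_10, a_9]ᵀ = [[−114568], [−32168]].

−114568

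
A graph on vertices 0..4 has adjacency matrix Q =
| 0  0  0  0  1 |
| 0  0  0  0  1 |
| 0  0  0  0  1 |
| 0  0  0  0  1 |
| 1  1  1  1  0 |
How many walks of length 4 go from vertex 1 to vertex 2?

4

The number of length-4 walks from vertex 1 to vertex 2 is entry (1,2) of Q⁴, where Q is the adjacency matrix.
Q² = [[1, 1, 1, 1, 0], [1, 1, 1, 1, 0], [1, 1, 1, 1, 0], [1, 1, 1, 1, 0], [0, 0, 0, 0, 4]]
Q³ = [[0, 0, 0, 0, 4], [0, 0, 0, 0, 4], [0, 0, 0, 0, 4], [0, 0, 0, 0, 4], [4, 4, 4, 4, 0]]
Q⁴ = [[4, 4, 4, 4, 0], [4, 4, 4, 4, 0], [4, 4, 4, 4, 0], [4, 4, 4, 4, 0], [0, 0, 0, 0, 16]]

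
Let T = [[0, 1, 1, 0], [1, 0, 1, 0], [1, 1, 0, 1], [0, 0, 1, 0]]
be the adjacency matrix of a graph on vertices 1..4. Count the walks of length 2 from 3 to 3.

The number of length-2 walks from vertex 3 to vertex 3 is entry (3,3) of T², where T is the adjacency matrix.
T² = [[2, 1, 1, 1], [1, 2, 1, 1], [1, 1, 3, 0], [1, 1, 0, 1]]

3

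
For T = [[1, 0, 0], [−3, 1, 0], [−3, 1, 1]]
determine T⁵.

T = I + N where N = [[0, 0, 0], [−3, 0, 0], [−3, 1, 0]] is strictly lower-triangular, so N³ = 0.
(I + N)⁵ = I + 5·N + 10·N² = [[1, 0, 0], [−15, 1, 0], [−45, 5, 1]].

[[1, 0, 0], [−15, 1, 0], [−45, 5, 1]]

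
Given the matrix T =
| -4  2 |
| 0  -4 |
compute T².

[[16, -16], [0, 16]]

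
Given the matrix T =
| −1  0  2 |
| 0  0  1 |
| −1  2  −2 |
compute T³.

T² = [[−1, 4, −6], [−1, 2, −2], [3, −4, 4]]
T³ = [[7, −12, 14], [3, −4, 4], [−7, 8, −6]]

[[7, −12, 14], [3, −4, 4], [−7, 8, −6]]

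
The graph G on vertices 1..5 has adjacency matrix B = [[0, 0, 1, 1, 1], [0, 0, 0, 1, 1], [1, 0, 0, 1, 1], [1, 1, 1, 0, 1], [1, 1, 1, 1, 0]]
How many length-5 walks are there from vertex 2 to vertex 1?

52

The number of length-5 walks from vertex 2 to vertex 1 is entry (2,1) of B⁵, where B is the adjacency matrix.
B² = [[3, 2, 2, 2, 2], [2, 2, 2, 1, 1], [2, 2, 3, 2, 2], [2, 1, 2, 4, 3], [2, 1, 2, 3, 4]]
B³ = [[6, 4, 7, 9, 9], [4, 2, 4, 7, 7], [7, 4, 6, 9, 9], [9, 7, 9, 8, 9], [9, 7, 9, 9, 8]]
B⁴ = [[25, 18, 24, 26, 26], [18, 14, 18, 17, 17], [24, 18, 25, 26, 26], [26, 17, 26, 34, 33], [26, 17, 26, 33, 34]]
B⁵ = [[76, 52, 77, 93, 93], [52, 34, 52, 67, 67], [77, 52, 76, 93, 93], [93, 67, 93, 102, 103], [93, 67, 93, 103, 102]]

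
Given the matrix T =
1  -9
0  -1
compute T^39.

[[1, -9], [0, -1]]

T² = I (check: tr T = 0 and det T = -1), so T^39 = T since 39 is odd.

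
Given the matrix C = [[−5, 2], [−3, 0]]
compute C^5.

tr C = −5 and det C = 6, so the characteristic polynomial is λ² − (−5)λ + (6) with roots −3 and −2.
Eigenvectors give P = [[1, −2], [1, −3]] with P⁻¹ = [[3, −2], [1, −1]], and C = P·diag(−3, −2)·P⁻¹.
Then C^5 = P·diag(−243, −32)·P⁻¹ = [[−243, 64], [−243, 96]] · [[3, −2], [1, −1]] = [[−665, 422], [−633, 390]].

[[−665, 422], [−633, 390]]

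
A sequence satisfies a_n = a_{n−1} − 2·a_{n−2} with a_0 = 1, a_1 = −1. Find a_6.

−3

With companion matrix Q = [[1, −2], [1, 0]], [a_n, a_{n−1}]ᵀ = Q·[a_{n−1}, a_{n−2}]ᵀ, so [a_6, a_5]ᵀ = Q^5·[a_1, a_0]ᵀ.
Q^5 = [[5, 2], [−1, 6]], giving [a_6, a_5]ᵀ = [[−3], [7]].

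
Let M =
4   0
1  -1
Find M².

[[16, 0], [3, 1]]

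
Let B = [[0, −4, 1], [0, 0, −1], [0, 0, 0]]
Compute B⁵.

[[0, 0, 0], [0, 0, 0], [0, 0, 0]]

B is strictly triangular, hence nilpotent: B³ = 0, so B⁵ = 0.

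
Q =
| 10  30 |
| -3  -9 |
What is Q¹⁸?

[[10, 30], [-3, -9]]

Q² = Q (a projection; rank 1, trace 1), so Q¹⁸ = Q.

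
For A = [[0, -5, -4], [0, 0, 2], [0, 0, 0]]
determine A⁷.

A is strictly triangular, hence nilpotent: A³ = 0, so A⁷ = 0.

[[0, 0, 0], [0, 0, 0], [0, 0, 0]]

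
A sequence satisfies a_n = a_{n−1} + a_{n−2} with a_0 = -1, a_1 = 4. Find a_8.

With companion matrix T = [[1, 1], [1, 0]], [a_n, a_{n−1}]ᵀ = T·[a_{n−1}, a_{n−2}]ᵀ, so [a_8, a_7]ᵀ = T⁷·[a_1, a_0]ᵀ.
T⁷ = [[21, 13], [13, 8]], giving [a_8, a_7]ᵀ = [[71], [44]].

71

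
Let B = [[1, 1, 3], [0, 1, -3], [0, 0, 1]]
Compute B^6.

[[1, 6, -27], [0, 1, -18], [0, 0, 1]]

B = I + N where N = [[0, 1, 3], [0, 0, -3], [0, 0, 0]] is strictly upper-triangular, so N^3 = 0.
(I + N)^6 = I + 6·N + 15·N^2 = [[1, 6, -27], [0, 1, -18], [0, 0, 1]].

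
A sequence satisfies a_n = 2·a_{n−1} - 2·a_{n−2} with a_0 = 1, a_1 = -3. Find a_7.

40

With companion matrix Q = [[2, -2], [1, 0]], [a_n, a_{n−1}]ᵀ = Q·[a_{n−1}, a_{n−2}]ᵀ, so [a_7, a_6]ᵀ = Q⁶·[a_1, a_0]ᵀ.
Q⁶ = [[-8, 16], [-8, 8]], giving [a_7, a_6]ᵀ = [[40], [32]].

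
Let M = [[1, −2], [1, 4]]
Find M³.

tr M = 5 and det M = 6, so the characteristic polynomial is λ² − (5)λ + (6) with roots 2 and 3.
Eigenvectors give P = [[2, 1], [−1, −1]] with P⁻¹ = [[1, 1], [−1, −2]], and M = P·diag(2, 3)·P⁻¹.
Then M³ = P·diag(8, 27)·P⁻¹ = [[16, 27], [−8, −27]] · [[1, 1], [−1, −2]] = [[−11, −38], [19, 46]].

[[−11, −38], [19, 46]]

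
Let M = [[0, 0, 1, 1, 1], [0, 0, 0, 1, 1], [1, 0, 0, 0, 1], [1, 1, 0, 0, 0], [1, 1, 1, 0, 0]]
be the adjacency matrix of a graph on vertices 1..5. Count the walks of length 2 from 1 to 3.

The number of length-2 walks from vertex 1 to vertex 3 is entry (1,3) of M², where M is the adjacency matrix.
M² = [[3, 2, 1, 0, 1], [2, 2, 1, 0, 0], [1, 1, 2, 1, 1], [0, 0, 1, 2, 2], [1, 0, 1, 2, 3]]

1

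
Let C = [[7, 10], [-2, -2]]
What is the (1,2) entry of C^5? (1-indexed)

2110

tr C = 5 and det C = 6, so the characteristic polynomial is λ² − (5)λ + (6) with roots 3 and 2.
Eigenvectors give P = [[5, -2], [-2, 1]] with P⁻¹ = [[1, 2], [2, 5]], and C = P·diag(3, 2)·P⁻¹.
Then C^5 = P·diag(243, 32)·P⁻¹ = [[1215, -64], [-486, 32]] · [[1, 2], [2, 5]] = [[1087, 2110], [-422, -812]].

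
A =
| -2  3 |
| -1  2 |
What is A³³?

A² = I (check: tr A = 0 and det A = -1), so A³³ = A since 33 is odd.

[[-2, 3], [-1, 2]]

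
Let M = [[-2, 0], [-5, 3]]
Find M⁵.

[[-32, 0], [-275, 243]]

tr M = 1 and det M = -6, so the characteristic polynomial is λ² − (1)λ + (-6) with roots -2 and 3.
Eigenvectors give P = [[-1, 0], [-1, -1]] with P⁻¹ = [[-1, 0], [1, -1]], and M = P·diag(-2, 3)·P⁻¹.
Then M⁵ = P·diag(-32, 243)·P⁻¹ = [[32, 0], [32, -243]] · [[-1, 0], [1, -1]] = [[-32, 0], [-275, 243]].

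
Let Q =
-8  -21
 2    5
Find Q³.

[[-50, -147], [14, 41]]

tr Q = -3 and det Q = 2, so the characteristic polynomial is λ² − (-3)λ + (2) with roots -2 and -1.
Eigenvectors give P = [[7, -3], [-2, 1]] with P⁻¹ = [[1, 3], [2, 7]], and Q = P·diag(-2, -1)·P⁻¹.
Then Q³ = P·diag(-8, -1)·P⁻¹ = [[-56, 3], [16, -1]] · [[1, 3], [2, 7]] = [[-50, -147], [14, 41]].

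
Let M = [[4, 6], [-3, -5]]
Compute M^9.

tr M = -1 and det M = -2, so the characteristic polynomial is λ² − (-1)λ + (-2) with roots -2 and 1.
Eigenvectors give P = [[-1, 2], [1, -1]] with P⁻¹ = [[1, 2], [1, 1]], and M = P·diag(-2, 1)·P⁻¹.
Then M^9 = P·diag(-512, 1)·P⁻¹ = [[512, 2], [-512, -1]] · [[1, 2], [1, 1]] = [[514, 1026], [-513, -1025]].

[[514, 1026], [-513, -1025]]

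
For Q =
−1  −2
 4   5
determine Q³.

tr Q = 4 and det Q = 3, so the characteristic polynomial is λ² − (4)λ + (3) with roots 3 and 1.
Eigenvectors give P = [[1, −1], [−2, 1]] with P⁻¹ = [[−1, −1], [−2, −1]], and Q = P·diag(3, 1)·P⁻¹.
Then Q³ = P·diag(27, 1)·P⁻¹ = [[27, −1], [−54, 1]] · [[−1, −1], [−2, −1]] = [[−25, −26], [52, 53]].

[[−25, −26], [52, 53]]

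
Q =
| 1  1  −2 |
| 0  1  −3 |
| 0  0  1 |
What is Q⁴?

[[1, 4, −26], [0, 1, −12], [0, 0, 1]]

Q = I + N where N = [[0, 1, −2], [0, 0, −3], [0, 0, 0]] is strictly upper-triangular, so N³ = 0.
(I + N)⁴ = I + 4·N + 6·N² = [[1, 4, −26], [0, 1, −12], [0, 0, 1]].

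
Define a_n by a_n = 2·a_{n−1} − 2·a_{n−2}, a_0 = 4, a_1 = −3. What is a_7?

88

With companion matrix M = [[2, −2], [1, 0]], [a_n, a_{n−1}]ᵀ = M·[a_{n−1}, a_{n−2}]ᵀ, so [a_7, a_6]ᵀ = M^6·[a_1, a_0]ᵀ.
M^6 = [[−8, 16], [−8, 8]], giving [a_7, a_6]ᵀ = [[88], [56]].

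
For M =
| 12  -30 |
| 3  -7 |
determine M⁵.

tr M = 5 and det M = 6, so the characteristic polynomial is λ² − (5)λ + (6) with roots 2 and 3.
Eigenvectors give P = [[3, -10], [1, -3]] with P⁻¹ = [[-3, 10], [-1, 3]], and M = P·diag(2, 3)·P⁻¹.
Then M⁵ = P·diag(32, 243)·P⁻¹ = [[96, -2430], [32, -729]] · [[-3, 10], [-1, 3]] = [[2142, -6330], [633, -1867]].

[[2142, -6330], [633, -1867]]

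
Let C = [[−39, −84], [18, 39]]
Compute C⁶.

[[729, 0], [0, 729]]

tr C = 0 and det C = −9, so the characteristic polynomial is λ² − (0)λ + (−9) with roots 3 and −3.
Eigenvectors give P = [[−2, −7], [1, 3]] with P⁻¹ = [[3, 7], [−1, −2]], and C = P·diag(3, −3)·P⁻¹.
Then C⁶ = P·diag(729, 729)·P⁻¹ = [[−1458, −5103], [729, 2187]] · [[3, 7], [−1, −2]] = [[729, 0], [0, 729]].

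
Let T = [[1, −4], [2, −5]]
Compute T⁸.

tr T = −4 and det T = 3, so the characteristic polynomial is λ² − (−4)λ + (3) with roots −3 and −1.
Eigenvectors give P = [[1, −2], [1, −1]] with P⁻¹ = [[−1, 2], [−1, 1]], and T = P·diag(−3, −1)·P⁻¹.
Then T⁸ = P·diag(6561, 1)·P⁻¹ = [[6561, −2], [6561, −1]] · [[−1, 2], [−1, 1]] = [[−6559, 13120], [−6560, 13121]].

[[−6559, 13120], [−6560, 13121]]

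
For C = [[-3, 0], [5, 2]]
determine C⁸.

[[6561, 0], [-6305, 256]]

tr C = -1 and det C = -6, so the characteristic polynomial is λ² − (-1)λ + (-6) with roots 2 and -3.
Eigenvectors give P = [[0, -1], [1, 1]] with P⁻¹ = [[1, 1], [-1, 0]], and C = P·diag(2, -3)·P⁻¹.
Then C⁸ = P·diag(256, 6561)·P⁻¹ = [[0, -6561], [256, 6561]] · [[1, 1], [-1, 0]] = [[6561, 0], [-6305, 256]].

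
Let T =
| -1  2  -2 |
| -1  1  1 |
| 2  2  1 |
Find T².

[[-5, -4, 2], [2, 1, 4], [-2, 8, -1]]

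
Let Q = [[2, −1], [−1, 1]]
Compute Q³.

Q² = [[5, −3], [−3, 2]]
Q³ = [[13, −8], [−8, 5]]

[[13, −8], [−8, 5]]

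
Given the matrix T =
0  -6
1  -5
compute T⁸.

[[-12354, 37830], [-6305, 19171]]

tr T = -5 and det T = 6, so the characteristic polynomial is λ² − (-5)λ + (6) with roots -3 and -2.
Eigenvectors give P = [[-2, 3], [-1, 1]] with P⁻¹ = [[1, -3], [1, -2]], and T = P·diag(-3, -2)·P⁻¹.
Then T⁸ = P·diag(6561, 256)·P⁻¹ = [[-13122, 768], [-6561, 256]] · [[1, -3], [1, -2]] = [[-12354, 37830], [-6305, 19171]].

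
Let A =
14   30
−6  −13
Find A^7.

tr A = 1 and det A = −2, so the characteristic polynomial is λ² − (1)λ + (−2) with roots −1 and 2.
Eigenvectors give P = [[−2, −5], [1, 2]] with P⁻¹ = [[2, 5], [−1, −2]], and A = P·diag(−1, 2)·P⁻¹.
Then A^7 = P·diag(−1, 128)·P⁻¹ = [[2, −640], [−1, 256]] · [[2, 5], [−1, −2]] = [[644, 1290], [−258, −517]].

[[644, 1290], [−258, −517]]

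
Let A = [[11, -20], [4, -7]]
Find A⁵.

[[1211, -2420], [484, -967]]

tr A = 4 and det A = 3, so the characteristic polynomial is λ² − (4)λ + (3) with roots 1 and 3.
Eigenvectors give P = [[2, -5], [1, -2]] with P⁻¹ = [[-2, 5], [-1, 2]], and A = P·diag(1, 3)·P⁻¹.
Then A⁵ = P·diag(1, 243)·P⁻¹ = [[2, -1215], [1, -486]] · [[-2, 5], [-1, 2]] = [[1211, -2420], [484, -967]].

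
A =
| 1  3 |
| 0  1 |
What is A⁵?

[[1, 15], [0, 1]]

A = I + N where N = [[0, 3], [0, 0]] is strictly upper-triangular, so N² = 0.
(I + N)⁵ = I + 5·N = [[1, 15], [0, 1]].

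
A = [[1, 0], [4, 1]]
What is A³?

[[1, 0], [12, 1]]

A = I + N where N = [[0, 0], [4, 0]] is strictly lower-triangular, so N² = 0.
(I + N)³ = I + 3·N = [[1, 0], [12, 1]].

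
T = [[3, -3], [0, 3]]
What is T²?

[[9, -18], [0, 9]]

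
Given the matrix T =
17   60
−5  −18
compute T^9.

[[61097, 242340], [−20195, −80268]]

tr T = −1 and det T = −6, so the characteristic polynomial is λ² − (−1)λ + (−6) with roots −3 and 2.
Eigenvectors give P = [[−3, −4], [1, 1]] with P⁻¹ = [[1, 4], [−1, −3]], and T = P·diag(−3, 2)·P⁻¹.
Then T^9 = P·diag(−19683, 512)·P⁻¹ = [[59049, −2048], [−19683, 512]] · [[1, 4], [−1, −3]] = [[61097, 242340], [−20195, −80268]].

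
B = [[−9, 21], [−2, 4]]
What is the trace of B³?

tr B = −5 and det B = 6, so the characteristic polynomial is λ² − (−5)λ + (6) with roots −2 and −3.
Eigenvectors give P = [[3, 7], [1, 2]] with P⁻¹ = [[−2, 7], [1, −3]], and B = P·diag(−2, −3)·P⁻¹.
Then B³ = P·diag(−8, −27)·P⁻¹ = [[−24, −189], [−8, −54]] · [[−2, 7], [1, −3]] = [[−141, 399], [−38, 106]].

−35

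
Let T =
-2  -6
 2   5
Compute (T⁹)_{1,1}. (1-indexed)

tr T = 3 and det T = 2, so the characteristic polynomial is λ² − (3)λ + (2) with roots 2 and 1.
Eigenvectors give P = [[3, -2], [-2, 1]] with P⁻¹ = [[-1, -2], [-2, -3]], and T = P·diag(2, 1)·P⁻¹.
Then T⁹ = P·diag(512, 1)·P⁻¹ = [[1536, -2], [-1024, 1]] · [[-1, -2], [-2, -3]] = [[-1532, -3066], [1022, 2045]].

-1532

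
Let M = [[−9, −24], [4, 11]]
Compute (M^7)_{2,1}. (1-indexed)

2188

tr M = 2 and det M = −3, so the characteristic polynomial is λ² − (2)λ + (−3) with roots 3 and −1.
Eigenvectors give P = [[−2, 3], [1, −1]] with P⁻¹ = [[1, 3], [1, 2]], and M = P·diag(3, −1)·P⁻¹.
Then M^7 = P·diag(2187, −1)·P⁻¹ = [[−4374, −3], [2187, 1]] · [[1, 3], [1, 2]] = [[−4377, −13128], [2188, 6563]].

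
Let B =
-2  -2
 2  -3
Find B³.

B² = [[0, 10], [-10, 5]]
B³ = [[20, -30], [30, 5]]

[[20, -30], [30, 5]]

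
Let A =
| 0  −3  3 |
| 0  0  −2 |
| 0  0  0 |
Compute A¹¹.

A is strictly triangular, hence nilpotent: A³ = 0, so A¹¹ = 0.

[[0, 0, 0], [0, 0, 0], [0, 0, 0]]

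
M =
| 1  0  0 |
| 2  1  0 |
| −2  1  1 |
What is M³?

[[1, 0, 0], [6, 1, 0], [0, 3, 1]]

M = I + N where N = [[0, 0, 0], [2, 0, 0], [−2, 1, 0]] is strictly lower-triangular, so N³ = 0.
(I + N)³ = I + 3·N + 3·N² = [[1, 0, 0], [6, 1, 0], [0, 3, 1]].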